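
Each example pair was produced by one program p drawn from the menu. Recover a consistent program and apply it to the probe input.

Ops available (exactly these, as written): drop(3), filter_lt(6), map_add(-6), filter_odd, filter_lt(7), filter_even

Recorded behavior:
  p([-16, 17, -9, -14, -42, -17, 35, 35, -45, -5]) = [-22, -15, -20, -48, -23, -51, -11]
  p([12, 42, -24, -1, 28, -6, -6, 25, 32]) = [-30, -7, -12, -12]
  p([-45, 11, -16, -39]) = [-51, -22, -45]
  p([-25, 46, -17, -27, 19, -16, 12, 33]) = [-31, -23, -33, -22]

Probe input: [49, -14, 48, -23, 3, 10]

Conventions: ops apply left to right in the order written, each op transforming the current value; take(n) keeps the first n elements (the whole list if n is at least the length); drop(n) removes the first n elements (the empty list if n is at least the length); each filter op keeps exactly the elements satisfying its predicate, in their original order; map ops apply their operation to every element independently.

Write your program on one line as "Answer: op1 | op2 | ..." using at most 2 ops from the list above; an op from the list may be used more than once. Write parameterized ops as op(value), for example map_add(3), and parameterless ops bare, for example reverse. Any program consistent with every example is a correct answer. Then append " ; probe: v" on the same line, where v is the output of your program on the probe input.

filter_lt(7) | map_add(-6) ; probe: [-20, -29, -3]

Check, running the answer program on each example:
  [-16, 17, -9, -14, -42, -17, 35, 35, -45, -5] -> [-16, -9, -14, -42, -17, -45, -5] -> [-22, -15, -20, -48, -23, -51, -11]
  [12, 42, -24, -1, 28, -6, -6, 25, 32] -> [-24, -1, -6, -6] -> [-30, -7, -12, -12]
  [-45, 11, -16, -39] -> [-45, -16, -39] -> [-51, -22, -45]
  [-25, 46, -17, -27, 19, -16, 12, 33] -> [-25, -17, -27, -16] -> [-31, -23, -33, -22]
  probe: [49, -14, 48, -23, 3, 10] -> [-14, -23, 3] -> [-20, -29, -3]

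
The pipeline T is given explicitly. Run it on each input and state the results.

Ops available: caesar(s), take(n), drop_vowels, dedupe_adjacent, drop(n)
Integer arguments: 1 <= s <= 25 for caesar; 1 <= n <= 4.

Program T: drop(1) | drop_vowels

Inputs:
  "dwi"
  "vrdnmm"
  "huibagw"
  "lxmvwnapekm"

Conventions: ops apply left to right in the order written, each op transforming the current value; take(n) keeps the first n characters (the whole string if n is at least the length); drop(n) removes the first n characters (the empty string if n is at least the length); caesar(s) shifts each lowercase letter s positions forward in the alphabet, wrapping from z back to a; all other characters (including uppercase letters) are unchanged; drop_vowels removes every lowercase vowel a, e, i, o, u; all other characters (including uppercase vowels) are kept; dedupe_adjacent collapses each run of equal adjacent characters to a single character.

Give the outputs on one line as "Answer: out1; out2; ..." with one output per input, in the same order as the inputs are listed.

Execution, op by op:
  "dwi" -> "wi" -> "w"
  "vrdnmm" -> "rdnmm" -> "rdnmm"
  "huibagw" -> "uibagw" -> "bgw"
  "lxmvwnapekm" -> "xmvwnapekm" -> "xmvwnpkm"

"w"; "rdnmm"; "bgw"; "xmvwnpkm"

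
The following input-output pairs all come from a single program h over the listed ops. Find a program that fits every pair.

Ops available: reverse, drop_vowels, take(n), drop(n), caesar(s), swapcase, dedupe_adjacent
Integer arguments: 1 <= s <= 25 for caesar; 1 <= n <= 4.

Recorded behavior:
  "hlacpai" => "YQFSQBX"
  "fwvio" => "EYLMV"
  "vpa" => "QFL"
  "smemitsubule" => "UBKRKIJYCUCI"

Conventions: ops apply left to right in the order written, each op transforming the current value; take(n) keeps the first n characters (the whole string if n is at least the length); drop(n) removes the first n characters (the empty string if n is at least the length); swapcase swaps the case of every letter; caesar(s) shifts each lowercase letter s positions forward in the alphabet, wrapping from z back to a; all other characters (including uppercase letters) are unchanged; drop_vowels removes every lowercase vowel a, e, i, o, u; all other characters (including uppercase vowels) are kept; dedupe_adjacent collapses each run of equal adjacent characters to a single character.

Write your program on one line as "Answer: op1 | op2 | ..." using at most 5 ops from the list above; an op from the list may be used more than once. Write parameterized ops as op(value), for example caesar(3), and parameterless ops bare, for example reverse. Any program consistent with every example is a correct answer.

caesar(20) | caesar(20) | caesar(2) | reverse | swapcase

Check, running the answer program on each example:
  "hlacpai" -> "bfuwjuc" -> "vzoqdow" -> "xbqsfqy" -> "yqfsqbx" -> "YQFSQBX"
  "fwvio" -> "zqpci" -> "tkjwc" -> "vmlye" -> "eylmv" -> "EYLMV"
  "vpa" -> "pju" -> "jdo" -> "lfq" -> "qfl" -> "QFL"
  "smemitsubule" -> "mgygcnmovofy" -> "gasawhgipizs" -> "icucyjikrkbu" -> "ubkrkijycuci" -> "UBKRKIJYCUCI"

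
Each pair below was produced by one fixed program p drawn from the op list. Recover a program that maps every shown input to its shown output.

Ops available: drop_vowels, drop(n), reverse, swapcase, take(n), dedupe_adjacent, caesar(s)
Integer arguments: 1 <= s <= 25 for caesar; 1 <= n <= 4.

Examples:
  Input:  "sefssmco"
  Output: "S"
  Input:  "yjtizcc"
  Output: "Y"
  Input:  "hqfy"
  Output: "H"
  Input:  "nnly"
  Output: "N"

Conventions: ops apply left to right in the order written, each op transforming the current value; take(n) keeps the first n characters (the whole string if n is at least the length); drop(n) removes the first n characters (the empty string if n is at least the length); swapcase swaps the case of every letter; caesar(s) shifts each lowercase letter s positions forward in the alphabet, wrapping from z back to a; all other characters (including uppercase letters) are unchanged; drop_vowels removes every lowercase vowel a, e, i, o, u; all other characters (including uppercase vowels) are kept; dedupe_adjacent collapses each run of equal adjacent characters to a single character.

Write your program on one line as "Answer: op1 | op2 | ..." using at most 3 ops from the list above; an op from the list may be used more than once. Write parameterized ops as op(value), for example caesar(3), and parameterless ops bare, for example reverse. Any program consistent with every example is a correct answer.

swapcase | take(1)

Check, running the answer program on each example:
  "sefssmco" -> "SEFSSMCO" -> "S"
  "yjtizcc" -> "YJTIZCC" -> "Y"
  "hqfy" -> "HQFY" -> "H"
  "nnly" -> "NNLY" -> "N"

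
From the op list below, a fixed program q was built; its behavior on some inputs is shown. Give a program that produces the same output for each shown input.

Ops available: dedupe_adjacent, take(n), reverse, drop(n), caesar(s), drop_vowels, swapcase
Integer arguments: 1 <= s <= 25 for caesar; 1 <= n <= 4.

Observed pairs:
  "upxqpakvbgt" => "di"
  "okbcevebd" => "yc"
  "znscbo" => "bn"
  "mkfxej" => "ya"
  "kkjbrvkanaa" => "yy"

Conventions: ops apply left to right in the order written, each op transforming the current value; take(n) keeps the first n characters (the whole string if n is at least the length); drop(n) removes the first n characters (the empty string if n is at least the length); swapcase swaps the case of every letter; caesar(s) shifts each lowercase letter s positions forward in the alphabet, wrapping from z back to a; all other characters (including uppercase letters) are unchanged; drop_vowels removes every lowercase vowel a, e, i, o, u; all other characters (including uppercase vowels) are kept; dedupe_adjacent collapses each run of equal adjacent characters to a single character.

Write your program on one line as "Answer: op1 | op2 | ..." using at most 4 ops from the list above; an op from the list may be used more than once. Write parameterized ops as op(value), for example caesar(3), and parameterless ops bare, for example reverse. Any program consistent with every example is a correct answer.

take(2) | reverse | caesar(14)

Check, running the answer program on each example:
  "upxqpakvbgt" -> "up" -> "pu" -> "di"
  "okbcevebd" -> "ok" -> "ko" -> "yc"
  "znscbo" -> "zn" -> "nz" -> "bn"
  "mkfxej" -> "mk" -> "km" -> "ya"
  "kkjbrvkanaa" -> "kk" -> "kk" -> "yy"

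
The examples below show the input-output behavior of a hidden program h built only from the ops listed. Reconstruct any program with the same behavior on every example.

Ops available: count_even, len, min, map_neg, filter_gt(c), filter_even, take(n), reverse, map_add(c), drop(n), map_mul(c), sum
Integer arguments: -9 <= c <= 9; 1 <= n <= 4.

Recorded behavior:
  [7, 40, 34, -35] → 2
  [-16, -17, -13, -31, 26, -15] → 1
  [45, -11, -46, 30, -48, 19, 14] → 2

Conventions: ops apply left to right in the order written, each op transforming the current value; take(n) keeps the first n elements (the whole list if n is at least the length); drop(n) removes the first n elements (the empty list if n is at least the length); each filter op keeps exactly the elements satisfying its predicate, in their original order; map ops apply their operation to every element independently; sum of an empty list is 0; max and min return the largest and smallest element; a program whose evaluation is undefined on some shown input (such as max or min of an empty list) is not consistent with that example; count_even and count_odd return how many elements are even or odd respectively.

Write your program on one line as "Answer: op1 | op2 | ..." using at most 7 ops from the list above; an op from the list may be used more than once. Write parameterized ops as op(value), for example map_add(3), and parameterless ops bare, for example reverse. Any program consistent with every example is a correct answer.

filter_gt(-9) | map_neg | filter_even | map_add(-7) | map_mul(2) | count_even

Check, running the answer program on each example:
  [7, 40, 34, -35] -> [7, 40, 34] -> [-7, -40, -34] -> [-40, -34] -> [-47, -41] -> [-94, -82] -> 2
  [-16, -17, -13, -31, 26, -15] -> [26] -> [-26] -> [-26] -> [-33] -> [-66] -> 1
  [45, -11, -46, 30, -48, 19, 14] -> [45, 30, 19, 14] -> [-45, -30, -19, -14] -> [-30, -14] -> [-37, -21] -> [-74, -42] -> 2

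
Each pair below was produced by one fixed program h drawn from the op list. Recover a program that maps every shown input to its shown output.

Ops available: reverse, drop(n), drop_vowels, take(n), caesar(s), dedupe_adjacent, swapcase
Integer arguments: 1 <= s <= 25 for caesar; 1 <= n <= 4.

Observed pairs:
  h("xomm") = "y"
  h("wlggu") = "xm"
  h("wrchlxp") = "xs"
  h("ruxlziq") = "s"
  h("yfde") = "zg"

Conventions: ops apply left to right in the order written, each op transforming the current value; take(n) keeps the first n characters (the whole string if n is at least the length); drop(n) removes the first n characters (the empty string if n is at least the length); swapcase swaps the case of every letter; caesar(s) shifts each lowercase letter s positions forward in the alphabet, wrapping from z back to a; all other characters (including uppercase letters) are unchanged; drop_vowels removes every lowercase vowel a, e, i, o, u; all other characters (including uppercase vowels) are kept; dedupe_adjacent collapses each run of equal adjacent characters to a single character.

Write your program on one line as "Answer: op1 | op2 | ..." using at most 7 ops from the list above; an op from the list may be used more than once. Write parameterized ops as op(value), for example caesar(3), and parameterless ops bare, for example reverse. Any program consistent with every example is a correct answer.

dedupe_adjacent | swapcase | take(2) | swapcase | drop_vowels | caesar(1)

Check, running the answer program on each example:
  "xomm" -> "xom" -> "XOM" -> "XO" -> "xo" -> "x" -> "y"
  "wlggu" -> "wlgu" -> "WLGU" -> "WL" -> "wl" -> "wl" -> "xm"
  "wrchlxp" -> "wrchlxp" -> "WRCHLXP" -> "WR" -> "wr" -> "wr" -> "xs"
  "ruxlziq" -> "ruxlziq" -> "RUXLZIQ" -> "RU" -> "ru" -> "r" -> "s"
  "yfde" -> "yfde" -> "YFDE" -> "YF" -> "yf" -> "yf" -> "zg"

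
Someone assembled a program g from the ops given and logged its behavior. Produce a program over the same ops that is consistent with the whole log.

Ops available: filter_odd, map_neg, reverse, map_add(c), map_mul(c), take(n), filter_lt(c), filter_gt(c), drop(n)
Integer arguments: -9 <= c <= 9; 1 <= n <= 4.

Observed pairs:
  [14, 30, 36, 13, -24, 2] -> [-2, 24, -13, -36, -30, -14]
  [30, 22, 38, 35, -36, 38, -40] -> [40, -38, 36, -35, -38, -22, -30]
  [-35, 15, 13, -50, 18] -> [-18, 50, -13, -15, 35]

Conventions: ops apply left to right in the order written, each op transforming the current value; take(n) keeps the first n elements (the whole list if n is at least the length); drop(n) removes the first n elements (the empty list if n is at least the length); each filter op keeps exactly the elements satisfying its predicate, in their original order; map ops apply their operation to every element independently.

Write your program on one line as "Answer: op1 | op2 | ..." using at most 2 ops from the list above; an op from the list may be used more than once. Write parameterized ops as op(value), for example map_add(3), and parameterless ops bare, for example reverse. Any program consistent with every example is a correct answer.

reverse | map_neg

Check, running the answer program on each example:
  [14, 30, 36, 13, -24, 2] -> [2, -24, 13, 36, 30, 14] -> [-2, 24, -13, -36, -30, -14]
  [30, 22, 38, 35, -36, 38, -40] -> [-40, 38, -36, 35, 38, 22, 30] -> [40, -38, 36, -35, -38, -22, -30]
  [-35, 15, 13, -50, 18] -> [18, -50, 13, 15, -35] -> [-18, 50, -13, -15, 35]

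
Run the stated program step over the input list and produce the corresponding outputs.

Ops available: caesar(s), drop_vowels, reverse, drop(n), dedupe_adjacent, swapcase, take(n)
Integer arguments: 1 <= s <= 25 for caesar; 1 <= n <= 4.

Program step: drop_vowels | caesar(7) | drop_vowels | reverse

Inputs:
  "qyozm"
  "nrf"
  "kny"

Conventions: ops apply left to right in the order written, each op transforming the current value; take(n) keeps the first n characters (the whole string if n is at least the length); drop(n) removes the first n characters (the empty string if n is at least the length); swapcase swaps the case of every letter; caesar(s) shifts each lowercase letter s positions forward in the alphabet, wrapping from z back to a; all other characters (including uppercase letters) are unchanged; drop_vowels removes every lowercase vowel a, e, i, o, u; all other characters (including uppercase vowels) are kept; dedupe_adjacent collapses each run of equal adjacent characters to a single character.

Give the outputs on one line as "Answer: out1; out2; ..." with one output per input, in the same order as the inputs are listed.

"tgfx"; "my"; "fr"

Execution, op by op:
  "qyozm" -> "qyzm" -> "xfgt" -> "xfgt" -> "tgfx"
  "nrf" -> "nrf" -> "uym" -> "ym" -> "my"
  "kny" -> "kny" -> "ruf" -> "rf" -> "fr"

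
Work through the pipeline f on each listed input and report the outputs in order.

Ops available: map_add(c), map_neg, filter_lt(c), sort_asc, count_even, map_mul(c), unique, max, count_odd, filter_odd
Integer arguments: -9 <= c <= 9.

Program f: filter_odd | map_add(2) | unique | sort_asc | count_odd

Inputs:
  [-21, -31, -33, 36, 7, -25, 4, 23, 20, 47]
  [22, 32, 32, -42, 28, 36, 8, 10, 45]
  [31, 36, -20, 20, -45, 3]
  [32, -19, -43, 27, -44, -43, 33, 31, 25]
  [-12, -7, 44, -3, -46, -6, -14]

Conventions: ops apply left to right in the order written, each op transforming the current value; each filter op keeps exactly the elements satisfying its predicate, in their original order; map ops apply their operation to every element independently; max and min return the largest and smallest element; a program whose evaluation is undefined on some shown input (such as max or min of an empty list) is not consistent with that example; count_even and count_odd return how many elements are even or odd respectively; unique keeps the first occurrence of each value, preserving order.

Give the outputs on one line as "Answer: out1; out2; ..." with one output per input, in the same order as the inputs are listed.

7; 1; 3; 6; 2

Execution, op by op:
  [-21, -31, -33, 36, 7, -25, 4, 23, 20, 47] -> [-21, -31, -33, 7, -25, 23, 47] -> [-19, -29, -31, 9, -23, 25, 49] -> [-19, -29, -31, 9, -23, 25, 49] -> [-31, -29, -23, -19, 9, 25, 49] -> 7
  [22, 32, 32, -42, 28, 36, 8, 10, 45] -> [45] -> [47] -> [47] -> [47] -> 1
  [31, 36, -20, 20, -45, 3] -> [31, -45, 3] -> [33, -43, 5] -> [33, -43, 5] -> [-43, 5, 33] -> 3
  [32, -19, -43, 27, -44, -43, 33, 31, 25] -> [-19, -43, 27, -43, 33, 31, 25] -> [-17, -41, 29, -41, 35, 33, 27] -> [-17, -41, 29, 35, 33, 27] -> [-41, -17, 27, 29, 33, 35] -> 6
  [-12, -7, 44, -3, -46, -6, -14] -> [-7, -3] -> [-5, -1] -> [-5, -1] -> [-5, -1] -> 2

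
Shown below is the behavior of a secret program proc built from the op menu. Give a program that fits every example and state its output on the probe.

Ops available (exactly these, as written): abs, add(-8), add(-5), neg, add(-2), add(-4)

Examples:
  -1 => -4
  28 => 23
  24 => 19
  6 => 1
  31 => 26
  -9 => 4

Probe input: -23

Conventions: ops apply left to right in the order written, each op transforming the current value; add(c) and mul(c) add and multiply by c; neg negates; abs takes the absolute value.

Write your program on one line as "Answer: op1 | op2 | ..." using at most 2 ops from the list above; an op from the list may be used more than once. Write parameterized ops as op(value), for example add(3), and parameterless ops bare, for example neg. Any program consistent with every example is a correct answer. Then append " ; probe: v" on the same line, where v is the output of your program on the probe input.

abs | add(-5) ; probe: 18

Check, running the answer program on each example:
  -1 -> 1 -> -4
  28 -> 28 -> 23
  24 -> 24 -> 19
  6 -> 6 -> 1
  31 -> 31 -> 26
  -9 -> 9 -> 4
  probe: -23 -> 23 -> 18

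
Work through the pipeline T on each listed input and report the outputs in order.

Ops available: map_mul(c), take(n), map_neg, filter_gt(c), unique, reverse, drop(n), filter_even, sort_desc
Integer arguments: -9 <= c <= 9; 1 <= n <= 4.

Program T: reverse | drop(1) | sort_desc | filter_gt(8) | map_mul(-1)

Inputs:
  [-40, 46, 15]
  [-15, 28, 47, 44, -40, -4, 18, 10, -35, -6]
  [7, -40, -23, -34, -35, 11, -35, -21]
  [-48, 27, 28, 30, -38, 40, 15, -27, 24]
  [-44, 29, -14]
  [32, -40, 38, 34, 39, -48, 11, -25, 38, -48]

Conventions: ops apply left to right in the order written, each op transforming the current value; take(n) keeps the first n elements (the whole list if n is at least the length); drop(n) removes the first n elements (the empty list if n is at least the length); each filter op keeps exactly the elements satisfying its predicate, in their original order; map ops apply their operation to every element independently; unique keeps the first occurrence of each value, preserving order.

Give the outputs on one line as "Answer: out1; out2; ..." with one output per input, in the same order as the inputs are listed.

Execution, op by op:
  [-40, 46, 15] -> [15, 46, -40] -> [46, -40] -> [46, -40] -> [46] -> [-46]
  [-15, 28, 47, 44, -40, -4, 18, 10, -35, -6] -> [-6, -35, 10, 18, -4, -40, 44, 47, 28, -15] -> [-35, 10, 18, -4, -40, 44, 47, 28, -15] -> [47, 44, 28, 18, 10, -4, -15, -35, -40] -> [47, 44, 28, 18, 10] -> [-47, -44, -28, -18, -10]
  [7, -40, -23, -34, -35, 11, -35, -21] -> [-21, -35, 11, -35, -34, -23, -40, 7] -> [-35, 11, -35, -34, -23, -40, 7] -> [11, 7, -23, -34, -35, -35, -40] -> [11] -> [-11]
  [-48, 27, 28, 30, -38, 40, 15, -27, 24] -> [24, -27, 15, 40, -38, 30, 28, 27, -48] -> [-27, 15, 40, -38, 30, 28, 27, -48] -> [40, 30, 28, 27, 15, -27, -38, -48] -> [40, 30, 28, 27, 15] -> [-40, -30, -28, -27, -15]
  [-44, 29, -14] -> [-14, 29, -44] -> [29, -44] -> [29, -44] -> [29] -> [-29]
  [32, -40, 38, 34, 39, -48, 11, -25, 38, -48] -> [-48, 38, -25, 11, -48, 39, 34, 38, -40, 32] -> [38, -25, 11, -48, 39, 34, 38, -40, 32] -> [39, 38, 38, 34, 32, 11, -25, -40, -48] -> [39, 38, 38, 34, 32, 11] -> [-39, -38, -38, -34, -32, -11]

[-46]; [-47, -44, -28, -18, -10]; [-11]; [-40, -30, -28, -27, -15]; [-29]; [-39, -38, -38, -34, -32, -11]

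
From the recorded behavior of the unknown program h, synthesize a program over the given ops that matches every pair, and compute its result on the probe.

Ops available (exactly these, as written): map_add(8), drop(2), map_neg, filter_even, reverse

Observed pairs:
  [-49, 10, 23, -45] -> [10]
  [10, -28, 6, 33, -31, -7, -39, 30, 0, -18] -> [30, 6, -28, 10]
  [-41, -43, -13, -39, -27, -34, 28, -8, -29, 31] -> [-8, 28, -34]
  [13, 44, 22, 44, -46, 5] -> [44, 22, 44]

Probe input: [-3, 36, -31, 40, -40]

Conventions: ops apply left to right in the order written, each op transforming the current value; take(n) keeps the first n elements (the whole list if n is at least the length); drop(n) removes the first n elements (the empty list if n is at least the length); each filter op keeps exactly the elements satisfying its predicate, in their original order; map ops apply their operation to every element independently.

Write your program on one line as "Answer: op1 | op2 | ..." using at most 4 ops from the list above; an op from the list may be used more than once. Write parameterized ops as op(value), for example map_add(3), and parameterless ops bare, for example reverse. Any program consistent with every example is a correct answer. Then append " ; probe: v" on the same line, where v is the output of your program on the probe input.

reverse | drop(2) | filter_even ; probe: [36]

Check, running the answer program on each example:
  [-49, 10, 23, -45] -> [-45, 23, 10, -49] -> [10, -49] -> [10]
  [10, -28, 6, 33, -31, -7, -39, 30, 0, -18] -> [-18, 0, 30, -39, -7, -31, 33, 6, -28, 10] -> [30, -39, -7, -31, 33, 6, -28, 10] -> [30, 6, -28, 10]
  [-41, -43, -13, -39, -27, -34, 28, -8, -29, 31] -> [31, -29, -8, 28, -34, -27, -39, -13, -43, -41] -> [-8, 28, -34, -27, -39, -13, -43, -41] -> [-8, 28, -34]
  [13, 44, 22, 44, -46, 5] -> [5, -46, 44, 22, 44, 13] -> [44, 22, 44, 13] -> [44, 22, 44]
  probe: [-3, 36, -31, 40, -40] -> [-40, 40, -31, 36, -3] -> [-31, 36, -3] -> [36]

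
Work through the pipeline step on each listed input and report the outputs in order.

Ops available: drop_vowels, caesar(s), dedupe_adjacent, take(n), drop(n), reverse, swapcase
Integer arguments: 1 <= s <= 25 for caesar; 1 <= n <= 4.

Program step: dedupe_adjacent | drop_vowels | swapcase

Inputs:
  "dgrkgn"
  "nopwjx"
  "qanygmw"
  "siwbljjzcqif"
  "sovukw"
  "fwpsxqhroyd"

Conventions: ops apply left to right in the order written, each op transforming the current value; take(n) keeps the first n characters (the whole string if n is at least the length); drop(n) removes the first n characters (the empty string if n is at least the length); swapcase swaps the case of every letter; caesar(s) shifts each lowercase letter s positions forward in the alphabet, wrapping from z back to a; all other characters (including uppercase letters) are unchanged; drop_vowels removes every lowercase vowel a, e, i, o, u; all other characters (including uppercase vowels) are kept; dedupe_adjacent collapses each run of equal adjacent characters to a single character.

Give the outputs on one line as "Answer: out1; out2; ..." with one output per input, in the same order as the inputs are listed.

Execution, op by op:
  "dgrkgn" -> "dgrkgn" -> "dgrkgn" -> "DGRKGN"
  "nopwjx" -> "nopwjx" -> "npwjx" -> "NPWJX"
  "qanygmw" -> "qanygmw" -> "qnygmw" -> "QNYGMW"
  "siwbljjzcqif" -> "siwbljzcqif" -> "swbljzcqf" -> "SWBLJZCQF"
  "sovukw" -> "sovukw" -> "svkw" -> "SVKW"
  "fwpsxqhroyd" -> "fwpsxqhroyd" -> "fwpsxqhryd" -> "FWPSXQHRYD"

"DGRKGN"; "NPWJX"; "QNYGMW"; "SWBLJZCQF"; "SVKW"; "FWPSXQHRYD"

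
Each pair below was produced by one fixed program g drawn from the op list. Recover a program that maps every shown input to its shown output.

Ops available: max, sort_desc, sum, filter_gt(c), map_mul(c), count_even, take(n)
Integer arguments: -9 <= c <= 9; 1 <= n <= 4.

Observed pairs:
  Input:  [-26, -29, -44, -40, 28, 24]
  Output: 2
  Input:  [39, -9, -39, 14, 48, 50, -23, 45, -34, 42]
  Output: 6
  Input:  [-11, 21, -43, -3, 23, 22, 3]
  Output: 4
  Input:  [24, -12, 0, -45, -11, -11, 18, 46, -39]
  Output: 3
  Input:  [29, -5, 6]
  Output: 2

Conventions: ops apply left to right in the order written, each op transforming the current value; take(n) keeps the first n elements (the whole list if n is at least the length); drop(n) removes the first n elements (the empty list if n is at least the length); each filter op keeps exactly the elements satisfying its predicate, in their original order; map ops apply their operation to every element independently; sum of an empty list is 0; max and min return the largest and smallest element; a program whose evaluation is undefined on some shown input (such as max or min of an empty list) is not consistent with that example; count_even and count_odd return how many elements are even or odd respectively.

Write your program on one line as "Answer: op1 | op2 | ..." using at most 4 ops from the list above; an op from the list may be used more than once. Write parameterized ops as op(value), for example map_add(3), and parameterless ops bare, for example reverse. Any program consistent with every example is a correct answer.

map_mul(6) | sort_desc | filter_gt(9) | count_even

Check, running the answer program on each example:
  [-26, -29, -44, -40, 28, 24] -> [-156, -174, -264, -240, 168, 144] -> [168, 144, -156, -174, -240, -264] -> [168, 144] -> 2
  [39, -9, -39, 14, 48, 50, -23, 45, -34, 42] -> [234, -54, -234, 84, 288, 300, -138, 270, -204, 252] -> [300, 288, 270, 252, 234, 84, -54, -138, -204, -234] -> [300, 288, 270, 252, 234, 84] -> 6
  [-11, 21, -43, -3, 23, 22, 3] -> [-66, 126, -258, -18, 138, 132, 18] -> [138, 132, 126, 18, -18, -66, -258] -> [138, 132, 126, 18] -> 4
  [24, -12, 0, -45, -11, -11, 18, 46, -39] -> [144, -72, 0, -270, -66, -66, 108, 276, -234] -> [276, 144, 108, 0, -66, -66, -72, -234, -270] -> [276, 144, 108] -> 3
  [29, -5, 6] -> [174, -30, 36] -> [174, 36, -30] -> [174, 36] -> 2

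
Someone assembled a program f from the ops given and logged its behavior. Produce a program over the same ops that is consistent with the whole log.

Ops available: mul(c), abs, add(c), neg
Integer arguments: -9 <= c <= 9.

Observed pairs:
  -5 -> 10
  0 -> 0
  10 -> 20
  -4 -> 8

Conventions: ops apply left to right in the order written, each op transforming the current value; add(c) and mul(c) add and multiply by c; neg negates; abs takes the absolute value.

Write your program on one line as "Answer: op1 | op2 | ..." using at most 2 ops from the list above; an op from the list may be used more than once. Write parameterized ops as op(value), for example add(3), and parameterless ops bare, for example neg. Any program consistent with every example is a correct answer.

abs | mul(2)

Check, running the answer program on each example:
  -5 -> 5 -> 10
  0 -> 0 -> 0
  10 -> 10 -> 20
  -4 -> 4 -> 8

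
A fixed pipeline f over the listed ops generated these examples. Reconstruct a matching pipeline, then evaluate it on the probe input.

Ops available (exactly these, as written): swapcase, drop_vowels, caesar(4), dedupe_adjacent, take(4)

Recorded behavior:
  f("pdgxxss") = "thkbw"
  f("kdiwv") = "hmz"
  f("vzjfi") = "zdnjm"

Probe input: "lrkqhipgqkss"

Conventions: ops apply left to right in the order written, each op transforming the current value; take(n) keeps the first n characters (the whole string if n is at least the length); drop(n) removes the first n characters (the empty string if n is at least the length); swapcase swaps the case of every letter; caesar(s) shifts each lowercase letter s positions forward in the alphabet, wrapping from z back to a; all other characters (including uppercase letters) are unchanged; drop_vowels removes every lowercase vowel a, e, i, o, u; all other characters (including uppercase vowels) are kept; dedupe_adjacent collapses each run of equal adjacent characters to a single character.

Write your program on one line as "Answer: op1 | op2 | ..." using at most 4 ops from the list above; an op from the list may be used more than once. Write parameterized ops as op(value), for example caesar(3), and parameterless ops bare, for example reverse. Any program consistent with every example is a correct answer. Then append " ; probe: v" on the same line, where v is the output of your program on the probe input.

caesar(4) | dedupe_adjacent | drop_vowels ; probe: "pvlmtkw"

Check, running the answer program on each example:
  "pdgxxss" -> "thkbbww" -> "thkbw" -> "thkbw"
  "kdiwv" -> "ohmaz" -> "ohmaz" -> "hmz"
  "vzjfi" -> "zdnjm" -> "zdnjm" -> "zdnjm"
  probe: "lrkqhipgqkss" -> "pvoulmtkuoww" -> "pvoulmtkuow" -> "pvlmtkw"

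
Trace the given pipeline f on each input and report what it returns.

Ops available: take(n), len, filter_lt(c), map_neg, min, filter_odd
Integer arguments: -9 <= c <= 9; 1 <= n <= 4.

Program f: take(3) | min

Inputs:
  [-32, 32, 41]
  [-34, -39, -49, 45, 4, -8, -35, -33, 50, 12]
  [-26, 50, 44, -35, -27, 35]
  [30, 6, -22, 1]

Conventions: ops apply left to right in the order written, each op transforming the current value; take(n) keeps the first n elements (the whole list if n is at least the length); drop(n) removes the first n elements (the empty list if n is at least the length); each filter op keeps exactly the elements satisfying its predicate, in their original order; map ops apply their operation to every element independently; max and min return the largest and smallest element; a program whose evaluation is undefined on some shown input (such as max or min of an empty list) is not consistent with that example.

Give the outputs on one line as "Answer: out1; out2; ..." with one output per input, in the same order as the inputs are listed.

Execution, op by op:
  [-32, 32, 41] -> [-32, 32, 41] -> -32
  [-34, -39, -49, 45, 4, -8, -35, -33, 50, 12] -> [-34, -39, -49] -> -49
  [-26, 50, 44, -35, -27, 35] -> [-26, 50, 44] -> -26
  [30, 6, -22, 1] -> [30, 6, -22] -> -22

-32; -49; -26; -22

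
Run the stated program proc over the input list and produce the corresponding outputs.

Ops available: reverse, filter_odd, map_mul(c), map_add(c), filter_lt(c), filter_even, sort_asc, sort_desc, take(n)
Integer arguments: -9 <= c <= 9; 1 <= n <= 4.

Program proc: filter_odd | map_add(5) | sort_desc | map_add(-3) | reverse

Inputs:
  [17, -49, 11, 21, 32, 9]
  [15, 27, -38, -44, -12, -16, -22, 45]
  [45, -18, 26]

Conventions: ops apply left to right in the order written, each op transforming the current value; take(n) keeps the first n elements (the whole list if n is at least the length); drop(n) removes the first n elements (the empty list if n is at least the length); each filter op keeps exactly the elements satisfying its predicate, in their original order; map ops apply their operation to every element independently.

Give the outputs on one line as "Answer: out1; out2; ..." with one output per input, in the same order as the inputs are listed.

Execution, op by op:
  [17, -49, 11, 21, 32, 9] -> [17, -49, 11, 21, 9] -> [22, -44, 16, 26, 14] -> [26, 22, 16, 14, -44] -> [23, 19, 13, 11, -47] -> [-47, 11, 13, 19, 23]
  [15, 27, -38, -44, -12, -16, -22, 45] -> [15, 27, 45] -> [20, 32, 50] -> [50, 32, 20] -> [47, 29, 17] -> [17, 29, 47]
  [45, -18, 26] -> [45] -> [50] -> [50] -> [47] -> [47]

[-47, 11, 13, 19, 23]; [17, 29, 47]; [47]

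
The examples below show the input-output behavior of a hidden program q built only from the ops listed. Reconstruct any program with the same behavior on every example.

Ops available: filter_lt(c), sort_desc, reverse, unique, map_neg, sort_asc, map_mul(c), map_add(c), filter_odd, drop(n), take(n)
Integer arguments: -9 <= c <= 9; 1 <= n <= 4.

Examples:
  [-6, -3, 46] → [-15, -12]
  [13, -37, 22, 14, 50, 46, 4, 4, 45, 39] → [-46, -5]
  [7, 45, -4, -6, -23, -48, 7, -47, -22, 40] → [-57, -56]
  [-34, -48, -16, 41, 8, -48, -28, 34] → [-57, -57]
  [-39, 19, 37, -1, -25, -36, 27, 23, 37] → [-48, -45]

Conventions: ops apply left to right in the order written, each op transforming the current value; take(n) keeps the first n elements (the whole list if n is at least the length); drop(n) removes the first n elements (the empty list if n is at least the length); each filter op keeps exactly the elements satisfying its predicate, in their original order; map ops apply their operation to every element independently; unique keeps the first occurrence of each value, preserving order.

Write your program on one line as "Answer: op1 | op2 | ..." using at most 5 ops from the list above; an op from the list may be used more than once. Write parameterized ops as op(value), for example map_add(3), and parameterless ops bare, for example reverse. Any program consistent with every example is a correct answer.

sort_asc | map_add(-9) | take(3) | take(2)

Check, running the answer program on each example:
  [-6, -3, 46] -> [-6, -3, 46] -> [-15, -12, 37] -> [-15, -12, 37] -> [-15, -12]
  [13, -37, 22, 14, 50, 46, 4, 4, 45, 39] -> [-37, 4, 4, 13, 14, 22, 39, 45, 46, 50] -> [-46, -5, -5, 4, 5, 13, 30, 36, 37, 41] -> [-46, -5, -5] -> [-46, -5]
  [7, 45, -4, -6, -23, -48, 7, -47, -22, 40] -> [-48, -47, -23, -22, -6, -4, 7, 7, 40, 45] -> [-57, -56, -32, -31, -15, -13, -2, -2, 31, 36] -> [-57, -56, -32] -> [-57, -56]
  [-34, -48, -16, 41, 8, -48, -28, 34] -> [-48, -48, -34, -28, -16, 8, 34, 41] -> [-57, -57, -43, -37, -25, -1, 25, 32] -> [-57, -57, -43] -> [-57, -57]
  [-39, 19, 37, -1, -25, -36, 27, 23, 37] -> [-39, -36, -25, -1, 19, 23, 27, 37, 37] -> [-48, -45, -34, -10, 10, 14, 18, 28, 28] -> [-48, -45, -34] -> [-48, -45]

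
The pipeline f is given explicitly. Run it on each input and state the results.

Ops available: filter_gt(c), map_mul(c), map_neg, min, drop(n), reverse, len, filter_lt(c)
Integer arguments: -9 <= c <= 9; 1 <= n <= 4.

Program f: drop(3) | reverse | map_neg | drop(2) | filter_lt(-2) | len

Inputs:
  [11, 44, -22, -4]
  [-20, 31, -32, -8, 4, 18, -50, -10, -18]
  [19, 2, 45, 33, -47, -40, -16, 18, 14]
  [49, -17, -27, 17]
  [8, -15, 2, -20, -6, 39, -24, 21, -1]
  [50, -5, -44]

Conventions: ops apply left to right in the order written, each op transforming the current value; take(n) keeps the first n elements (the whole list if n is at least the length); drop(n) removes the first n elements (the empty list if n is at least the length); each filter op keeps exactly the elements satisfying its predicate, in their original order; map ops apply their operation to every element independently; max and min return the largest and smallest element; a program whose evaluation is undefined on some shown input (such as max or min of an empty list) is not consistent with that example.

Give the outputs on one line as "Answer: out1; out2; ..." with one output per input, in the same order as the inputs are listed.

Execution, op by op:
  [11, 44, -22, -4] -> [-4] -> [-4] -> [4] -> [] -> [] -> 0
  [-20, 31, -32, -8, 4, 18, -50, -10, -18] -> [-8, 4, 18, -50, -10, -18] -> [-18, -10, -50, 18, 4, -8] -> [18, 10, 50, -18, -4, 8] -> [50, -18, -4, 8] -> [-18, -4] -> 2
  [19, 2, 45, 33, -47, -40, -16, 18, 14] -> [33, -47, -40, -16, 18, 14] -> [14, 18, -16, -40, -47, 33] -> [-14, -18, 16, 40, 47, -33] -> [16, 40, 47, -33] -> [-33] -> 1
  [49, -17, -27, 17] -> [17] -> [17] -> [-17] -> [] -> [] -> 0
  [8, -15, 2, -20, -6, 39, -24, 21, -1] -> [-20, -6, 39, -24, 21, -1] -> [-1, 21, -24, 39, -6, -20] -> [1, -21, 24, -39, 6, 20] -> [24, -39, 6, 20] -> [-39] -> 1
  [50, -5, -44] -> [] -> [] -> [] -> [] -> [] -> 0

0; 2; 1; 0; 1; 0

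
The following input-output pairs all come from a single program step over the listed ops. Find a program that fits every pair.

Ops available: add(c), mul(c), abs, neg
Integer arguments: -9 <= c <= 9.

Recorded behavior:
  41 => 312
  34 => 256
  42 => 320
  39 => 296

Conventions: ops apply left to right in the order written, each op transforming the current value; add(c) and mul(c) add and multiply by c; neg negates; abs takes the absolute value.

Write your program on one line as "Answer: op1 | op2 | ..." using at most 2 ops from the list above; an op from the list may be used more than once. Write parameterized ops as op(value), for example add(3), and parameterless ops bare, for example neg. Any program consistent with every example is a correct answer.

add(-2) | mul(8)

Check, running the answer program on each example:
  41 -> 39 -> 312
  34 -> 32 -> 256
  42 -> 40 -> 320
  39 -> 37 -> 296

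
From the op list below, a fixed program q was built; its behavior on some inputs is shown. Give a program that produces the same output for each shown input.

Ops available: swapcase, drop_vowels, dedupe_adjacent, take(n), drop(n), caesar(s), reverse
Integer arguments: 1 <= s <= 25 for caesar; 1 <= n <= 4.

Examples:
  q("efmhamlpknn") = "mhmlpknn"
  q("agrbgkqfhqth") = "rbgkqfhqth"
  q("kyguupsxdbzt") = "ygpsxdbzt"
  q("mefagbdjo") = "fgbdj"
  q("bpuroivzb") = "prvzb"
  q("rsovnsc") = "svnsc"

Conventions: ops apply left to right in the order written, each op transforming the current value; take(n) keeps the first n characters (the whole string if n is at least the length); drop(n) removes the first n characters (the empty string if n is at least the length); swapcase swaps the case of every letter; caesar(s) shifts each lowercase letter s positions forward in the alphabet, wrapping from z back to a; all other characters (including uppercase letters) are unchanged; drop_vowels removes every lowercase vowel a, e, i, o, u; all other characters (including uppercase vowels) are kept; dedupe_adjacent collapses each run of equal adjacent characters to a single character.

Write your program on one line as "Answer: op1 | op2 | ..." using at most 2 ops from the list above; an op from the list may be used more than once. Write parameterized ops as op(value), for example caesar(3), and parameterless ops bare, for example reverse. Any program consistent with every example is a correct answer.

drop_vowels | drop(1)

Check, running the answer program on each example:
  "efmhamlpknn" -> "fmhmlpknn" -> "mhmlpknn"
  "agrbgkqfhqth" -> "grbgkqfhqth" -> "rbgkqfhqth"
  "kyguupsxdbzt" -> "kygpsxdbzt" -> "ygpsxdbzt"
  "mefagbdjo" -> "mfgbdj" -> "fgbdj"
  "bpuroivzb" -> "bprvzb" -> "prvzb"
  "rsovnsc" -> "rsvnsc" -> "svnsc"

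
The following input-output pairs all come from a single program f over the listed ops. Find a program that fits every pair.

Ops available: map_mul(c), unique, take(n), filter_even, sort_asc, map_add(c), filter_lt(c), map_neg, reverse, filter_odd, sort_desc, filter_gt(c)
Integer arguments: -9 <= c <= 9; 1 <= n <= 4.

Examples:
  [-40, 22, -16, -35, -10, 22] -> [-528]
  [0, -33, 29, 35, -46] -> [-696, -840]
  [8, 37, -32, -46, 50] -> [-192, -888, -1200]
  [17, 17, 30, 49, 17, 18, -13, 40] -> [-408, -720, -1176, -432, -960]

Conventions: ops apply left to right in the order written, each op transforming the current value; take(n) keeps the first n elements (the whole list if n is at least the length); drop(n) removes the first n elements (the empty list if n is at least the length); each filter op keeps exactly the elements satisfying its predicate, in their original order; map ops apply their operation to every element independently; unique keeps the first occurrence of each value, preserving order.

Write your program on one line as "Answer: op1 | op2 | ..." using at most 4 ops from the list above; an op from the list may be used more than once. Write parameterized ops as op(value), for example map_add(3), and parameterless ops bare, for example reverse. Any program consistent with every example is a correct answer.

map_mul(-8) | unique | filter_lt(-2) | map_mul(3)

Check, running the answer program on each example:
  [-40, 22, -16, -35, -10, 22] -> [320, -176, 128, 280, 80, -176] -> [320, -176, 128, 280, 80] -> [-176] -> [-528]
  [0, -33, 29, 35, -46] -> [0, 264, -232, -280, 368] -> [0, 264, -232, -280, 368] -> [-232, -280] -> [-696, -840]
  [8, 37, -32, -46, 50] -> [-64, -296, 256, 368, -400] -> [-64, -296, 256, 368, -400] -> [-64, -296, -400] -> [-192, -888, -1200]
  [17, 17, 30, 49, 17, 18, -13, 40] -> [-136, -136, -240, -392, -136, -144, 104, -320] -> [-136, -240, -392, -144, 104, -320] -> [-136, -240, -392, -144, -320] -> [-408, -720, -1176, -432, -960]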